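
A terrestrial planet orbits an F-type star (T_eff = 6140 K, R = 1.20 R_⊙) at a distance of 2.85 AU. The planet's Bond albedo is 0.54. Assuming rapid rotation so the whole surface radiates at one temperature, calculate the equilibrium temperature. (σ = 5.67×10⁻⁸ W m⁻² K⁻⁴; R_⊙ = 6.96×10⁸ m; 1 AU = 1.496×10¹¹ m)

R_⋆ = 1.20 × 6.96×10⁸ = 8.35×10⁸ m.
d = 2.85 AU = 4.26×10¹¹ m.
L = 4πR_⋆²σT_⋆⁴ = 4π(8.35×10⁸)² × 5.67×10⁻⁸ × (6140)⁴ = 7.06×10²⁶ W.
S = L/(4πd²) = 309 W m⁻².
Energy balance: absorbed = emitted ⇒ πR²·S(1−A) = 4πR²·σT_eq⁴, so T_eq⁴ = S(1−A)/(4σ).
T_eq = [309 × 0.46 / (4 × 5.67×10⁻⁸)]^(1/4) = (6.27×10⁸)^(1/4) = 158 K.

T_eq ≈ 158 K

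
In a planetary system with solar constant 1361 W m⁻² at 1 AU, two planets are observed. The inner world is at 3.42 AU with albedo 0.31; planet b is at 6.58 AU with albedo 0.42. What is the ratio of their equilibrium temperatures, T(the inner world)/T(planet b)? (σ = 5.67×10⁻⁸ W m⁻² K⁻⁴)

T_eq = [S₀(1−A)/(4σd²)]^(1/4), so T ∝ (1−A)^(1/4) / √d.
T₁ = [1361×0.69/(4×5.67×10⁻⁸×3.42²)]^(1/4) = 137.17 K.
T₂ = [1361×0.58/(4×5.67×10⁻⁸×6.58²)]^(1/4) = 94.69 K.

T₁/T₂ ≈ 1.449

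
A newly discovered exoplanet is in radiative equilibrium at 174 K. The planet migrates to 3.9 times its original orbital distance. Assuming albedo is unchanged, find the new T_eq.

T_eq ≈ 88.1 K

T_eq ∝ L^(1/4) · d^(−1/2).
T′ = 174 / 3.9^(1/2) = 88.1 K.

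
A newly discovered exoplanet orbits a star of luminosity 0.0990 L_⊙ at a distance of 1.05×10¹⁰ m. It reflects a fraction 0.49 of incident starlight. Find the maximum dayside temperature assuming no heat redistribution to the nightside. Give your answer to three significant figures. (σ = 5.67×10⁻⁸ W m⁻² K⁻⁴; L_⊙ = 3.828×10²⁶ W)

T_ss ≈ 704 K

L = 0.0990 × 3.828×10²⁶ = 3.79×10²⁵ W.
Flux: S = L/(4πd²) = 3.79×10²⁵/(4π×(1.05×10¹⁰)²) = 2.74×10⁴ W m⁻².
With no redistribution each surface element balances locally: S(1−A) = σT⁴.
T = [2.74×10⁴ × 0.51 / 5.67×10⁻⁸]^(1/4) = (2.46×10¹¹)^(1/4) = 704 K.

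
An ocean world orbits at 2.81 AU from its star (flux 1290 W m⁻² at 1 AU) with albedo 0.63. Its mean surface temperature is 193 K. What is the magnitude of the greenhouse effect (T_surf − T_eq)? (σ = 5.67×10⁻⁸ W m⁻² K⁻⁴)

ΔT ≈ 65.2 K

S = 1290/2.81² = 163.4 W m⁻².
T_eq = [S(1−A)/(4σ)]^(1/4) = [163.4×0.37/(4×5.67×10⁻⁸)]^(1/4) = 127.8 K.
ΔT = T_surf − T_eq = 193 − 127.8.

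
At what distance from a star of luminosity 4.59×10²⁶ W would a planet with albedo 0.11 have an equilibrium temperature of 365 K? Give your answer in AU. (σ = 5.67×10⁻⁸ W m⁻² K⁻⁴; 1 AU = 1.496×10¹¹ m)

d ≈ 0.601 AU

From T_eq⁴ = L(1−A)/(16πσd²): d = √[L(1−A)/(16πσT_eq⁴)].
d = √[4.59×10²⁶ × 0.89 / (16π × 5.67×10⁻⁸ × (365)⁴)] = 8.99×10¹⁰ m = 0.601 AU.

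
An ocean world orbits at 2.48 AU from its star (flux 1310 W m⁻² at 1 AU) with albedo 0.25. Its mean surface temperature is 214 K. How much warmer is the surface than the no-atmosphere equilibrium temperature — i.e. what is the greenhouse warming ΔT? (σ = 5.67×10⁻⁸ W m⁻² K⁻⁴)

ΔT ≈ 51.1 K

S = 1310/2.48² = 213.0 W m⁻².
T_eq = [S(1−A)/(4σ)]^(1/4) = [213.0×0.75/(4×5.67×10⁻⁸)]^(1/4) = 162.9 K.
ΔT = T_surf − T_eq = 214 − 162.9.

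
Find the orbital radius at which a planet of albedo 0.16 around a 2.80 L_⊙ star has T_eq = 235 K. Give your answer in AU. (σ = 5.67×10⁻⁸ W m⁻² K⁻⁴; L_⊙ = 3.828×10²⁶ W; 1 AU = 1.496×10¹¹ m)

d ≈ 2.15 AU

L = 2.80 × 3.828×10²⁶ = 1.07×10²⁷ W.
From T_eq⁴ = L(1−A)/(16πσd²): d = √[L(1−A)/(16πσT_eq⁴)].
d = √[1.07×10²⁷ × 0.84 / (16π × 5.67×10⁻⁸ × (235)⁴)] = 3.22×10¹¹ m = 2.15 AU.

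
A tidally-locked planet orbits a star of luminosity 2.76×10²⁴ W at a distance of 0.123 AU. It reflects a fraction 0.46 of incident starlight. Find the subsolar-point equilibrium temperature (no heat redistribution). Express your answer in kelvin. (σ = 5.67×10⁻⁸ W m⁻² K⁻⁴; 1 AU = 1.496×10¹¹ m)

d = 0.123 AU = 1.84×10¹⁰ m.
Flux: S = L/(4πd²) = 2.76×10²⁴/(4π×(1.84×10¹⁰)²) = 649 W m⁻².
At the subsolar point the surface absorbs S(1−A) and emits σT⁴ per unit area — no factor of 4, since only the local patch is in balance.
T = [649 × 0.54 / 5.67×10⁻⁸]^(1/4) = (6.18×10⁹)^(1/4) = 280 K.

T_ss ≈ 280 K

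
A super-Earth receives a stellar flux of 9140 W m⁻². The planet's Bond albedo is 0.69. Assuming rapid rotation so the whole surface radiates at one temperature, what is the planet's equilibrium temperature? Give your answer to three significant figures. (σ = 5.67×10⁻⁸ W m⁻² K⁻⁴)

Energy balance: absorbed = emitted ⇒ πR²·S(1−A) = 4πR²·σT_eq⁴, so T_eq⁴ = S(1−A)/(4σ).
T_eq = [9140 × 0.31 / (4 × 5.67×10⁻⁸)]^(1/4) = (1.25×10¹⁰)^(1/4) = 334 K.

T_eq ≈ 334 K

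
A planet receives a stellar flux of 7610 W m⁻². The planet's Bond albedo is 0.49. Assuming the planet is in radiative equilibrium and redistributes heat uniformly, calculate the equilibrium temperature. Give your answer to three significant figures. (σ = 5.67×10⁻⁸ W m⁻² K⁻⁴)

Energy balance: absorbed = emitted ⇒ πR²·S(1−A) = 4πR²·σT_eq⁴, so T_eq⁴ = S(1−A)/(4σ).
T_eq = [7610 × 0.51 / (4 × 5.67×10⁻⁸)]^(1/4) = (1.71×10¹⁰)^(1/4) = 362 K.

T_eq ≈ 362 K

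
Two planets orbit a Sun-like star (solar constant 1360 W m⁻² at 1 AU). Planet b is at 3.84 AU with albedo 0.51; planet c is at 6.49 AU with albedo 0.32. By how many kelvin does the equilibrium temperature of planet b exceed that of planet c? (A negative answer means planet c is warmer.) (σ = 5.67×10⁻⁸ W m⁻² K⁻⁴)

ΔT ≈ 19.6 K

T_eq = [S₀(1−A)/(4σd²)]^(1/4), so T ∝ (1−A)^(1/4) / √d.
T₁ = [1360×0.49/(4×5.67×10⁻⁸×3.84²)]^(1/4) = 118.81 K.
T₂ = [1360×0.68/(4×5.67×10⁻⁸×6.49²)]^(1/4) = 99.19 K.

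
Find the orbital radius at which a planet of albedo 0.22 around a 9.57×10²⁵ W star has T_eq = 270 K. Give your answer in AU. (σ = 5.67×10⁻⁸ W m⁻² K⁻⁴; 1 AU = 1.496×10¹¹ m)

d ≈ 0.469 AU

From T_eq⁴ = L(1−A)/(16πσd²): d = √[L(1−A)/(16πσT_eq⁴)].
d = √[9.57×10²⁵ × 0.78 / (16π × 5.67×10⁻⁸ × (270)⁴)] = 7.02×10¹⁰ m = 0.469 AU.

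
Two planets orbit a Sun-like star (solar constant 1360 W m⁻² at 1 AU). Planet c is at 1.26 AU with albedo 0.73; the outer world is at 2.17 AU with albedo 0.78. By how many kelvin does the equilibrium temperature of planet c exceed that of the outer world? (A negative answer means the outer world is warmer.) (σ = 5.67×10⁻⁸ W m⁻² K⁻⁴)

T_eq = [S₀(1−A)/(4σd²)]^(1/4), so T ∝ (1−A)^(1/4) / √d.
T₁ = [1360×0.27/(4×5.67×10⁻⁸×1.26²)]^(1/4) = 178.70 K.
T₂ = [1360×0.22/(4×5.67×10⁻⁸×2.17²)]^(1/4) = 129.37 K.

ΔT ≈ 49.3 K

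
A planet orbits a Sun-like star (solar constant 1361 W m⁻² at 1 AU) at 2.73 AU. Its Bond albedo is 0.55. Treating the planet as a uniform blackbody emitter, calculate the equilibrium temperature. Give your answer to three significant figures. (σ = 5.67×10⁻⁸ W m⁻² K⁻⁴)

T_eq ≈ 138 K

Flux at 2.73 AU: S = 1361/2.73² = 183 W m⁻².
Energy balance: absorbed = emitted ⇒ πR²·S(1−A) = 4πR²·σT_eq⁴, so T_eq⁴ = S(1−A)/(4σ).
T_eq = [183 × 0.45 / (4 × 5.67×10⁻⁸)]^(1/4) = (3.62×10⁸)^(1/4) = 138 K.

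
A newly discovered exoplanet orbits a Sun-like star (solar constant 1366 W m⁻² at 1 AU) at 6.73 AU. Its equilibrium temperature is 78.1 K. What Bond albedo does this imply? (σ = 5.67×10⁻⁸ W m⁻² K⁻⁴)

Flux at 6.73 AU: S = 1366/6.73² = 30.2 W m⁻².
From T_eq⁴ = S(1−A)/(4σ): 1−A = 4σT_eq⁴/S.
1−A = 4 × 5.67×10⁻⁸ × (78.1)⁴ / 30.2 = 0.280.

A ≈ 0.72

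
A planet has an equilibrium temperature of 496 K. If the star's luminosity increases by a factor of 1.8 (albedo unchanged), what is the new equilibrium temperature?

T_eq ∝ L^(1/4) · d^(−1/2).
T′ = 496 × 1.8^(1/4) = 575 K.

T_eq ≈ 575 K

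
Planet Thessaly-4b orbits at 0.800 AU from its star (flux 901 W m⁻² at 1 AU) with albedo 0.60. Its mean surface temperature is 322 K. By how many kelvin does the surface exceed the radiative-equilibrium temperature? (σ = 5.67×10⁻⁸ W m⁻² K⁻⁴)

ΔT ≈ 98.8 K

S = 901/0.800² = 1408 W m⁻².
T_eq = [S(1−A)/(4σ)]^(1/4) = [1408×0.40/(4×5.67×10⁻⁸)]^(1/4) = 223.2 K.
ΔT = T_surf − T_eq = 322 − 223.2.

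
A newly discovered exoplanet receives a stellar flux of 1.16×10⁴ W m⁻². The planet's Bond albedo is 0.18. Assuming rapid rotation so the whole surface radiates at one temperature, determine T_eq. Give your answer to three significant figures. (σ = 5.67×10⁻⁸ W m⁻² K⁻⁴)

T_eq ≈ 453 K

Energy balance: absorbed = emitted ⇒ πR²·S(1−A) = 4πR²·σT_eq⁴, so T_eq⁴ = S(1−A)/(4σ).
T_eq = [1.16×10⁴ × 0.82 / (4 × 5.67×10⁻⁸)]^(1/4) = (4.19×10¹⁰)^(1/4) = 453 K.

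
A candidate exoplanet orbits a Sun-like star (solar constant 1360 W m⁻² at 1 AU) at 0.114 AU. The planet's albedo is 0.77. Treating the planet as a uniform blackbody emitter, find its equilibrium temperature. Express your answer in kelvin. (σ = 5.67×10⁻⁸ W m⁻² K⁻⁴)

T_eq ≈ 571 K

Flux at 0.114 AU: S = 1360/0.114² = 1.05×10⁵ W m⁻².
Energy balance: absorbed = emitted ⇒ πR²·S(1−A) = 4πR²·σT_eq⁴, so T_eq⁴ = S(1−A)/(4σ).
T_eq = [1.05×10⁵ × 0.23 / (4 × 5.67×10⁻⁸)]^(1/4) = (1.06×10¹¹)^(1/4) = 571 K.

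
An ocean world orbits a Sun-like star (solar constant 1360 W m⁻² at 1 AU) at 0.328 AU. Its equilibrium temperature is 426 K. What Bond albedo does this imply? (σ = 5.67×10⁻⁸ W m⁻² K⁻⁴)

A ≈ 0.41

Flux at 0.328 AU: S = 1360/0.328² = 1.26×10⁴ W m⁻².
From T_eq⁴ = S(1−A)/(4σ): 1−A = 4σT_eq⁴/S.
1−A = 4 × 5.67×10⁻⁸ × (426)⁴ / 1.26×10⁴ = 0.591.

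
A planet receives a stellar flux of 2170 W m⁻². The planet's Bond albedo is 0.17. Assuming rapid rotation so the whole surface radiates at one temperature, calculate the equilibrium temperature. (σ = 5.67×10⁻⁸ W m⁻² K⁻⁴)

T_eq ≈ 299 K

Energy balance: absorbed = emitted ⇒ πR²·S(1−A) = 4πR²·σT_eq⁴, so T_eq⁴ = S(1−A)/(4σ).
T_eq = [2170 × 0.83 / (4 × 5.67×10⁻⁸)]^(1/4) = (7.94×10⁹)^(1/4) = 299 K.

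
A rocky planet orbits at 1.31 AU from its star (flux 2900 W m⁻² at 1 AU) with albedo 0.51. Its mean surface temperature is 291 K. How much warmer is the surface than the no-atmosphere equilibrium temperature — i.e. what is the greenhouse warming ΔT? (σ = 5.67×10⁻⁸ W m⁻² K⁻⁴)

S = 2900/1.31² = 1690 W m⁻².
T_eq = [S(1−A)/(4σ)]^(1/4) = [1690×0.49/(4×5.67×10⁻⁸)]^(1/4) = 245.8 K.
ΔT = T_surf − T_eq = 291 − 245.8.

ΔT ≈ 45.2 K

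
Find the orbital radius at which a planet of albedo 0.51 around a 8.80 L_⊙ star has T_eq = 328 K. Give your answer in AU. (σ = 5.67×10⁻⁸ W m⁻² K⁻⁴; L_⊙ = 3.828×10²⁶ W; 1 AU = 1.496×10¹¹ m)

d ≈ 1.50 AU

L = 8.80 × 3.828×10²⁶ = 3.37×10²⁷ W.
From T_eq⁴ = L(1−A)/(16πσd²): d = √[L(1−A)/(16πσT_eq⁴)].
d = √[3.37×10²⁷ × 0.49 / (16π × 5.67×10⁻⁸ × (328)⁴)] = 2.24×10¹¹ m = 1.50 AU.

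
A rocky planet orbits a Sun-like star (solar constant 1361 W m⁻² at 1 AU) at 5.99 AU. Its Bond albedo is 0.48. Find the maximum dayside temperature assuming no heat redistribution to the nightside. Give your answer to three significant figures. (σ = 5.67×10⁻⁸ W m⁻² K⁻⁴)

T_ss ≈ 137 K

Flux at 5.99 AU: S = 1361/5.99² = 37.9 W m⁻².
With no redistribution each surface element balances locally: S(1−A) = σT⁴.
T = [37.9 × 0.52 / 5.67×10⁻⁸]^(1/4) = (3.48×10⁸)^(1/4) = 137 K.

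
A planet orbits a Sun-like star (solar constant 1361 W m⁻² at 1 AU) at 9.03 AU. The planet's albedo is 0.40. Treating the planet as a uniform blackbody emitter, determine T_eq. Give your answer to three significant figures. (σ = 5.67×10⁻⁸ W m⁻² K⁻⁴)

Flux at 9.03 AU: S = 1361/9.03² = 16.7 W m⁻².
Energy balance: absorbed = emitted ⇒ πR²·S(1−A) = 4πR²·σT_eq⁴, so T_eq⁴ = S(1−A)/(4σ).
T_eq = [16.7 × 0.60 / (4 × 5.67×10⁻⁸)]^(1/4) = (4.42×10⁷)^(1/4) = 81.5 K.

T_eq ≈ 81.5 K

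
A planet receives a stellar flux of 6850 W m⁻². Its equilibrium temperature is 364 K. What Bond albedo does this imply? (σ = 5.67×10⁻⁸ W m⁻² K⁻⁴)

From T_eq⁴ = S(1−A)/(4σ): 1−A = 4σT_eq⁴/S.
1−A = 4 × 5.67×10⁻⁸ × (364)⁴ / 6850 = 0.581.

A ≈ 0.42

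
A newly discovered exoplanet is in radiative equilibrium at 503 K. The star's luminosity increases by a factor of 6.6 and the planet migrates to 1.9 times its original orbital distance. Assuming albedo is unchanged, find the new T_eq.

T_eq ≈ 585 K

T_eq ∝ L^(1/4) · d^(−1/2).
T′ = 503 × 6.6^(1/4) / 1.9^(1/2) = 585 K.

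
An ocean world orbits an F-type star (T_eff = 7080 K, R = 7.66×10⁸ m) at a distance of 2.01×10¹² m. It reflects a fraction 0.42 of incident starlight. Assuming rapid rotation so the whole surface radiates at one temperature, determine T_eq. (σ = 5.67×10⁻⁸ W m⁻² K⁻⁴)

T_eq ≈ 85.3 K

L = 4πR_⋆²σT_⋆⁴ = 4π(7.66×10⁸)² × 5.67×10⁻⁸ × (7080)⁴ = 1.05×10²⁷ W.
S = L/(4πd²) = 20.7 W m⁻².
Energy balance: absorbed = emitted ⇒ πR²·S(1−A) = 4πR²·σT_eq⁴, so T_eq⁴ = S(1−A)/(4σ).
T_eq = [20.7 × 0.58 / (4 × 5.67×10⁻⁸)]^(1/4) = (5.29×10⁷)^(1/4) = 85.3 K.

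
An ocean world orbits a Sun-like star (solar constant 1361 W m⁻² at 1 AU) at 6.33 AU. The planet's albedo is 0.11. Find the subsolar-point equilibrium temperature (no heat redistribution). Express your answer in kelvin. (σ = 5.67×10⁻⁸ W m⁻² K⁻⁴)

T_ss ≈ 152 K

Flux at 6.33 AU: S = 1361/6.33² = 34.0 W m⁻².
At the subsolar point the surface absorbs S(1−A) and emits σT⁴ per unit area — no factor of 4, since only the local patch is in balance.
T = [34.0 × 0.89 / 5.67×10⁻⁸]^(1/4) = (5.33×10⁸)^(1/4) = 152 K.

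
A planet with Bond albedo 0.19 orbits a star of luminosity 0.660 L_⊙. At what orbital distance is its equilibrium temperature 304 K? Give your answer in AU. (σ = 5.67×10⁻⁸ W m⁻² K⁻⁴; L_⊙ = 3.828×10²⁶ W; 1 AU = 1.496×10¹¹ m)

d ≈ 0.613 AU

L = 0.660 × 3.828×10²⁶ = 2.53×10²⁶ W.
From T_eq⁴ = L(1−A)/(16πσd²): d = √[L(1−A)/(16πσT_eq⁴)].
d = √[2.53×10²⁶ × 0.81 / (16π × 5.67×10⁻⁸ × (304)⁴)] = 9.17×10¹⁰ m = 0.613 AU.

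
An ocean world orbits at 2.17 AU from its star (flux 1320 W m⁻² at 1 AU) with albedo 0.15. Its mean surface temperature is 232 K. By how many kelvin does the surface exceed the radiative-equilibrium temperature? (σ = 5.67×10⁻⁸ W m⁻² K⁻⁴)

ΔT ≈ 52.0 K

S = 1320/2.17² = 280.3 W m⁻².
T_eq = [S(1−A)/(4σ)]^(1/4) = [280.3×0.85/(4×5.67×10⁻⁸)]^(1/4) = 180.0 K.
ΔT = T_surf − T_eq = 232 − 180.0.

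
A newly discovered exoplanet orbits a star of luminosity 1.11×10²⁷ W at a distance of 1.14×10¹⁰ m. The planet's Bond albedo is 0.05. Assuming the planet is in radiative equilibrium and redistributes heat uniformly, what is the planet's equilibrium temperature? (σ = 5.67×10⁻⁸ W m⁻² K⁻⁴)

T_eq ≈ 1300 K

Flux: S = L/(4πd²) = 1.11×10²⁷/(4π×(1.14×10¹⁰)²) = 6.80×10⁵ W m⁻².
Energy balance: absorbed = emitted ⇒ πR²·S(1−A) = 4πR²·σT_eq⁴, so T_eq⁴ = S(1−A)/(4σ).
T_eq = [6.80×10⁵ × 0.95 / (4 × 5.67×10⁻⁸)]^(1/4) = (2.85×10¹²)^(1/4) = 1300 K.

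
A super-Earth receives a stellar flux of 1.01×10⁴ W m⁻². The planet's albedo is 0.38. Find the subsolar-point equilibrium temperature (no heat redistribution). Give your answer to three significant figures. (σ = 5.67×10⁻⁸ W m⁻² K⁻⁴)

At the subsolar point the surface absorbs S(1−A) and emits σT⁴ per unit area — no factor of 4, since only the local patch is in balance.
T = [1.01×10⁴ × 0.62 / 5.67×10⁻⁸]^(1/4) = (1.10×10¹¹)^(1/4) = 576 K.

T_ss ≈ 576 K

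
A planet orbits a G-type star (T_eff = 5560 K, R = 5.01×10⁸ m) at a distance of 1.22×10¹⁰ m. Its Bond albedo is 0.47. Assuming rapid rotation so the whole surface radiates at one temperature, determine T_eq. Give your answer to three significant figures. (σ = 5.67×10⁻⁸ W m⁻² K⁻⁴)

T_eq ≈ 680 K

L = 4πR_⋆²σT_⋆⁴ = 4π(5.01×10⁸)² × 5.67×10⁻⁸ × (5560)⁴ = 1.71×10²⁶ W.
S = L/(4πd²) = 9.14×10⁴ W m⁻².
Energy balance: absorbed = emitted ⇒ πR²·S(1−A) = 4πR²·σT_eq⁴, so T_eq⁴ = S(1−A)/(4σ).
T_eq = [9.14×10⁴ × 0.53 / (4 × 5.67×10⁻⁸)]^(1/4) = (2.14×10¹¹)^(1/4) = 680 K.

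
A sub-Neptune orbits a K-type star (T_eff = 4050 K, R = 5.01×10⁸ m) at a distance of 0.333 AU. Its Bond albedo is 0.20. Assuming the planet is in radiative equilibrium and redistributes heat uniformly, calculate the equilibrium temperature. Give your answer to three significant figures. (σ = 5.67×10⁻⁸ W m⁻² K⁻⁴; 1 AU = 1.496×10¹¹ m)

T_eq ≈ 272 K

d = 0.333 AU = 4.98×10¹⁰ m.
L = 4πR_⋆²σT_⋆⁴ = 4π(5.01×10⁸)² × 5.67×10⁻⁸ × (4050)⁴ = 4.81×10²⁵ W.
S = L/(4πd²) = 1540 W m⁻².
Energy balance: absorbed = emitted ⇒ πR²·S(1−A) = 4πR²·σT_eq⁴, so T_eq⁴ = S(1−A)/(4σ).
T_eq = [1540 × 0.80 / (4 × 5.67×10⁻⁸)]^(1/4) = (5.44×10⁹)^(1/4) = 272 K.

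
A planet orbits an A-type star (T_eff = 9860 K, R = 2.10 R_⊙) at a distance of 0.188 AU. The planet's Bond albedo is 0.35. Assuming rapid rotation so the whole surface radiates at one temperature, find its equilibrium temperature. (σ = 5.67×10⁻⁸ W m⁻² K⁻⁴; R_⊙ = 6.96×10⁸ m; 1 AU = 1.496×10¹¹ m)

T_eq ≈ 1430 K

R_⋆ = 2.10 × 6.96×10⁸ = 1.46×10⁹ m.
d = 0.188 AU = 2.81×10¹⁰ m.
L = 4πR_⋆²σT_⋆⁴ = 4π(1.46×10⁹)² × 5.67×10⁻⁸ × (9860)⁴ = 1.44×10²⁸ W.
S = L/(4πd²) = 1.45×10⁶ W m⁻².
Energy balance: absorbed = emitted ⇒ πR²·S(1−A) = 4πR²·σT_eq⁴, so T_eq⁴ = S(1−A)/(4σ).
T_eq = [1.45×10⁶ × 0.65 / (4 × 5.67×10⁻⁸)]^(1/4) = (4.15×10¹²)^(1/4) = 1430 K.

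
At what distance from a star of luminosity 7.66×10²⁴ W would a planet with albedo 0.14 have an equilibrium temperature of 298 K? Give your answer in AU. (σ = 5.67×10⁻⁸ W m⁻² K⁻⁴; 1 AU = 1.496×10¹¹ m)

From T_eq⁴ = L(1−A)/(16πσd²): d = √[L(1−A)/(16πσT_eq⁴)].
d = √[7.66×10²⁴ × 0.86 / (16π × 5.67×10⁻⁸ × (298)⁴)] = 1.71×10¹⁰ m = 0.114 AU.

d ≈ 0.114 AU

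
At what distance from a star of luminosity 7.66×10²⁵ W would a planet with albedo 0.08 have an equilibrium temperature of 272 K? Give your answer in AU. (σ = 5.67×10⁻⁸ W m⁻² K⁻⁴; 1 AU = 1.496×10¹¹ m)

d ≈ 0.449 AU

From T_eq⁴ = L(1−A)/(16πσd²): d = √[L(1−A)/(16πσT_eq⁴)].
d = √[7.66×10²⁵ × 0.92 / (16π × 5.67×10⁻⁸ × (272)⁴)] = 6.72×10¹⁰ m = 0.449 AU.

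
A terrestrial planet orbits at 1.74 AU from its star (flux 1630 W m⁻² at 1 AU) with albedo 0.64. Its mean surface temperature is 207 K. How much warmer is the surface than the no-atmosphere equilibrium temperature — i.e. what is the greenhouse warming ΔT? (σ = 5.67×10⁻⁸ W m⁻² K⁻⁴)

S = 1630/1.74² = 538.4 W m⁻².
T_eq = [S(1−A)/(4σ)]^(1/4) = [538.4×0.36/(4×5.67×10⁻⁸)]^(1/4) = 171.0 K.
ΔT = T_surf − T_eq = 207 − 171.0.

ΔT ≈ 36.0 K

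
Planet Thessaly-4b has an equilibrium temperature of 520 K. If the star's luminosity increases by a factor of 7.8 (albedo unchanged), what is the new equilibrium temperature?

T_eq ≈ 869 K

T_eq ∝ L^(1/4) · d^(−1/2).
T′ = 520 × 7.8^(1/4) = 869 K.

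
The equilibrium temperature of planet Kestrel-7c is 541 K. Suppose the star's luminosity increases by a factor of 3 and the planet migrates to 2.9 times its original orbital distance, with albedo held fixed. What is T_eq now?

T_eq ≈ 418 K

T_eq ∝ L^(1/4) · d^(−1/2).
T′ = 541 × 3^(1/4) / 2.9^(1/2) = 418 K.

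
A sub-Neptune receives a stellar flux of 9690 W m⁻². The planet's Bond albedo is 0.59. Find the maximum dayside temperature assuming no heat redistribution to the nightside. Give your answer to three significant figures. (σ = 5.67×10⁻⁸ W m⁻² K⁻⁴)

With no redistribution each surface element balances locally: S(1−A) = σT⁴.
T = [9690 × 0.41 / 5.67×10⁻⁸]^(1/4) = (7.01×10¹⁰)^(1/4) = 514 K.

T_ss ≈ 514 K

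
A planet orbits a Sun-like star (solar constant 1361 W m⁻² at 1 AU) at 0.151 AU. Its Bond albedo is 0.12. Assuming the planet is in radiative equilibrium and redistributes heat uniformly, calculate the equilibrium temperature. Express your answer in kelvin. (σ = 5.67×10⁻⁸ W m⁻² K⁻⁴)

Flux at 0.151 AU: S = 1361/0.151² = 5.97×10⁴ W m⁻².
Energy balance: absorbed = emitted ⇒ πR²·S(1−A) = 4πR²·σT_eq⁴, so T_eq⁴ = S(1−A)/(4σ).
T_eq = [5.97×10⁴ × 0.88 / (4 × 5.67×10⁻⁸)]^(1/4) = (2.32×10¹¹)^(1/4) = 694 K.

T_eq ≈ 694 K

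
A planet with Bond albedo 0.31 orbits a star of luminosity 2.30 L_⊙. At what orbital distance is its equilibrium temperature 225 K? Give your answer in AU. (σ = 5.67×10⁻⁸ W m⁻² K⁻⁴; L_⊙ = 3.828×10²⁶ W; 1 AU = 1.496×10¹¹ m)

d ≈ 1.93 AU

L = 2.30 × 3.828×10²⁶ = 8.80×10²⁶ W.
From T_eq⁴ = L(1−A)/(16πσd²): d = √[L(1−A)/(16πσT_eq⁴)].
d = √[8.80×10²⁶ × 0.69 / (16π × 5.67×10⁻⁸ × (225)⁴)] = 2.88×10¹¹ m = 1.93 AU.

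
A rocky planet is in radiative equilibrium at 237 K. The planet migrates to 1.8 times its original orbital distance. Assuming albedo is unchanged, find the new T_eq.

T_eq ≈ 177 K

T_eq ∝ L^(1/4) · d^(−1/2).
T′ = 237 / 1.8^(1/2) = 177 K.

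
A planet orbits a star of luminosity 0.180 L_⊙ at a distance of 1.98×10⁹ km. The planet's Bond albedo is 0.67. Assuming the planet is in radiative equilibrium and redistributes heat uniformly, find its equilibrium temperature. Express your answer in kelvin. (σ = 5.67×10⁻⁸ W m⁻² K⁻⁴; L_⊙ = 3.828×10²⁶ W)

d = 1.98×10⁹ km = 1.98×10¹² m.
L = 0.180 × 3.828×10²⁶ = 6.89×10²⁵ W.
Flux: S = L/(4πd²) = 6.89×10²⁵/(4π×(1.98×10¹²)²) = 1.40 W m⁻².
Energy balance: absorbed = emitted ⇒ πR²·S(1−A) = 4πR²·σT_eq⁴, so T_eq⁴ = S(1−A)/(4σ).
T_eq = [1.40 × 0.33 / (4 × 5.67×10⁻⁸)]^(1/4) = (2.04×10⁶)^(1/4) = 37.8 K.

T_eq ≈ 37.8 K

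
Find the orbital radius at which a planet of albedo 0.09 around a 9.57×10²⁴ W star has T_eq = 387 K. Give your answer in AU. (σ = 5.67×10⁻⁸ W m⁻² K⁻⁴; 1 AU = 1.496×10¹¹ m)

d ≈ 0.0780 AU

From T_eq⁴ = L(1−A)/(16πσd²): d = √[L(1−A)/(16πσT_eq⁴)].
d = √[9.57×10²⁴ × 0.91 / (16π × 5.67×10⁻⁸ × (387)⁴)] = 1.17×10¹⁰ m = 0.0780 AU.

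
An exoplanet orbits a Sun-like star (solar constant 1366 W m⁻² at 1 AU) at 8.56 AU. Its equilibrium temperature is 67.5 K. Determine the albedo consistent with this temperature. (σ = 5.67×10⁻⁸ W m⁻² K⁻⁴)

A ≈ 0.75

Flux at 8.56 AU: S = 1366/8.56² = 18.6 W m⁻².
From T_eq⁴ = S(1−A)/(4σ): 1−A = 4σT_eq⁴/S.
1−A = 4 × 5.67×10⁻⁸ × (67.5)⁴ / 18.6 = 0.253.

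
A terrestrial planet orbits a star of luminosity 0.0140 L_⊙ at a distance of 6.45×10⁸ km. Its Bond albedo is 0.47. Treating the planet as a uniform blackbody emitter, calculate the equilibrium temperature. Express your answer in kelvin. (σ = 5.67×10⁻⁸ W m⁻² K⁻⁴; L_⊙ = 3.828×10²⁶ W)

T_eq ≈ 39.3 K

d = 6.45×10⁸ km = 6.45×10¹¹ m.
L = 0.0140 × 3.828×10²⁶ = 5.36×10²⁴ W.
Flux: S = L/(4πd²) = 5.36×10²⁴/(4π×(6.45×10¹¹)²) = 1.03 W m⁻².
Energy balance: absorbed = emitted ⇒ πR²·S(1−A) = 4πR²·σT_eq⁴, so T_eq⁴ = S(1−A)/(4σ).
T_eq = [1.03 × 0.53 / (4 × 5.67×10⁻⁸)]^(1/4) = (2.40×10⁶)^(1/4) = 39.3 K.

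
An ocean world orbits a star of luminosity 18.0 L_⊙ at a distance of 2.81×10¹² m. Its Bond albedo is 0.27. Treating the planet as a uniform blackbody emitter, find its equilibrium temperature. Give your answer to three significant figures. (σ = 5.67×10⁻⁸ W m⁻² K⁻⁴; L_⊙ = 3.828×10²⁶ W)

L = 18.0 × 3.828×10²⁶ = 6.89×10²⁷ W.
Flux: S = L/(4πd²) = 6.89×10²⁷/(4π×(2.81×10¹²)²) = 69.4 W m⁻².
Energy balance: absorbed = emitted ⇒ πR²·S(1−A) = 4πR²·σT_eq⁴, so T_eq⁴ = S(1−A)/(4σ).
T_eq = [69.4 × 0.73 / (4 × 5.67×10⁻⁸)]^(1/4) = (2.24×10⁸)^(1/4) = 122 K.

T_eq ≈ 122 K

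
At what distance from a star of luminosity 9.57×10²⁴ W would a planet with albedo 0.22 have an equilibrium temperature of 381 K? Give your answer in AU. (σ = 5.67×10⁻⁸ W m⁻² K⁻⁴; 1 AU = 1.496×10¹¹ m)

d ≈ 0.0745 AU

From T_eq⁴ = L(1−A)/(16πσd²): d = √[L(1−A)/(16πσT_eq⁴)].
d = √[9.57×10²⁴ × 0.78 / (16π × 5.67×10⁻⁸ × (381)⁴)] = 1.11×10¹⁰ m = 0.0745 AU.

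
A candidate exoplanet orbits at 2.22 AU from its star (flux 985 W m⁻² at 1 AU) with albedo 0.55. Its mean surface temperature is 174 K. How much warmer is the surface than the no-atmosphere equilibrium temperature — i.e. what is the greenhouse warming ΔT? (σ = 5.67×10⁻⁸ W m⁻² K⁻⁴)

ΔT ≈ 32.9 K

S = 985/2.22² = 199.9 W m⁻².
T_eq = [S(1−A)/(4σ)]^(1/4) = [199.9×0.45/(4×5.67×10⁻⁸)]^(1/4) = 141.1 K.
ΔT = T_surf − T_eq = 174 − 141.1.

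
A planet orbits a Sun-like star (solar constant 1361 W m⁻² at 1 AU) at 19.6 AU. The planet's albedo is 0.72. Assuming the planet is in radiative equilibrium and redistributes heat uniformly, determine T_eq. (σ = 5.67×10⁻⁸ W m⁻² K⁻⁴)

T_eq ≈ 45.7 K

Flux at 19.6 AU: S = 1361/19.6² = 3.54 W m⁻².
Energy balance: absorbed = emitted ⇒ πR²·S(1−A) = 4πR²·σT_eq⁴, so T_eq⁴ = S(1−A)/(4σ).
T_eq = [3.54 × 0.28 / (4 × 5.67×10⁻⁸)]^(1/4) = (4.37×10⁶)^(1/4) = 45.7 K.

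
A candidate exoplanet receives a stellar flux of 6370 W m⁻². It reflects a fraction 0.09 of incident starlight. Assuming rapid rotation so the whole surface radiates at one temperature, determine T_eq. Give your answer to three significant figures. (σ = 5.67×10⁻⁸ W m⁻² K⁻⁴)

Energy balance: absorbed = emitted ⇒ πR²·S(1−A) = 4πR²·σT_eq⁴, so T_eq⁴ = S(1−A)/(4σ).
T_eq = [6370 × 0.91 / (4 × 5.67×10⁻⁸)]^(1/4) = (2.56×10¹⁰)^(1/4) = 400 K.

T_eq ≈ 400 K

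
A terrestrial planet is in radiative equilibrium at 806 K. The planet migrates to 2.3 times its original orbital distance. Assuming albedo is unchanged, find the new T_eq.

T_eq ≈ 531 K

T_eq ∝ L^(1/4) · d^(−1/2).
T′ = 806 / 2.3^(1/2) = 531 K.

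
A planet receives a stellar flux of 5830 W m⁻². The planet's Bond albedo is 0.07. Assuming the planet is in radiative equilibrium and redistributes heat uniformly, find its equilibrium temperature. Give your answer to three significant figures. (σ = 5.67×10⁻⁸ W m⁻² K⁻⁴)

T_eq ≈ 393 K

Energy balance: absorbed = emitted ⇒ πR²·S(1−A) = 4πR²·σT_eq⁴, so T_eq⁴ = S(1−A)/(4σ).
T_eq = [5830 × 0.93 / (4 × 5.67×10⁻⁸)]^(1/4) = (2.39×10¹⁰)^(1/4) = 393 K.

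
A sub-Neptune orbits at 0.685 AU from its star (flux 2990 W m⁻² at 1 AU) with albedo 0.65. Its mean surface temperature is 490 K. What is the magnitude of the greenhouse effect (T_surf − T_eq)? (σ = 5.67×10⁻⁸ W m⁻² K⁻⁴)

ΔT ≈ 175.1 K

S = 2990/0.685² = 6372 W m⁻².
T_eq = [S(1−A)/(4σ)]^(1/4) = [6372×0.35/(4×5.67×10⁻⁸)]^(1/4) = 314.9 K.
ΔT = T_surf − T_eq = 490 − 314.9.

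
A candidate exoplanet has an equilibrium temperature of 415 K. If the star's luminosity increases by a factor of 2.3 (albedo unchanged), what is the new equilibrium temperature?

T_eq ∝ L^(1/4) · d^(−1/2).
T′ = 415 × 2.3^(1/4) = 511 K.

T_eq ≈ 511 K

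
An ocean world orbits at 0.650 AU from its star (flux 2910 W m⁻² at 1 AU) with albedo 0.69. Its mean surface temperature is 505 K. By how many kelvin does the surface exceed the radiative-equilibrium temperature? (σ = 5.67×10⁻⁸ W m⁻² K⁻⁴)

ΔT ≈ 193.5 K

S = 2910/0.650² = 6888 W m⁻².
T_eq = [S(1−A)/(4σ)]^(1/4) = [6888×0.31/(4×5.67×10⁻⁸)]^(1/4) = 311.5 K.
ΔT = T_surf − T_eq = 505 − 311.5.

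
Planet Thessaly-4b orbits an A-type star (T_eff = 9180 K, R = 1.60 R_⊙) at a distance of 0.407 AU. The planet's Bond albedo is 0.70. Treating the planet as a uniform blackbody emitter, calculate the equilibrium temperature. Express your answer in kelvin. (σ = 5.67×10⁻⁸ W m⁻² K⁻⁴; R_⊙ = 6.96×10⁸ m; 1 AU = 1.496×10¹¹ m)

T_eq ≈ 650 K

R_⋆ = 1.60 × 6.96×10⁸ = 1.11×10⁹ m.
d = 0.407 AU = 6.09×10¹⁰ m.
L = 4πR_⋆²σT_⋆⁴ = 4π(1.11×10⁹)² × 5.67×10⁻⁸ × (9180)⁴ = 6.28×10²⁷ W.
S = L/(4πd²) = 1.35×10⁵ W m⁻².
Energy balance: absorbed = emitted ⇒ πR²·S(1−A) = 4πR²·σT_eq⁴, so T_eq⁴ = S(1−A)/(4σ).
T_eq = [1.35×10⁵ × 0.30 / (4 × 5.67×10⁻⁸)]^(1/4) = (1.78×10¹¹)^(1/4) = 650 K.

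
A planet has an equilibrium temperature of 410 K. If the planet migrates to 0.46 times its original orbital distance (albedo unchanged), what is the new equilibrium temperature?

T_eq ≈ 605 K

T_eq ∝ L^(1/4) · d^(−1/2).
T′ = 410 / 0.46^(1/2) = 605 K.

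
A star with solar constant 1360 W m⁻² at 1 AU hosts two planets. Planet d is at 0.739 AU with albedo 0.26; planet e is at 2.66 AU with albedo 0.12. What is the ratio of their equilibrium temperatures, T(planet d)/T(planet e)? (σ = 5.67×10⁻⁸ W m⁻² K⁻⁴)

T₁/T₂ ≈ 1.817

T_eq = [S₀(1−A)/(4σd²)]^(1/4), so T ∝ (1−A)^(1/4) / √d.
T₁ = [1360×0.74/(4×5.67×10⁻⁸×0.739²)]^(1/4) = 300.23 K.
T₂ = [1360×0.88/(4×5.67×10⁻⁸×2.66²)]^(1/4) = 165.25 K.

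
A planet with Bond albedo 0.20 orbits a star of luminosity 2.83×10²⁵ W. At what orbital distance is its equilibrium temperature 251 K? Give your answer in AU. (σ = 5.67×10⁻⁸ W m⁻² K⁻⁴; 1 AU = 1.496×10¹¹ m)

d ≈ 0.299 AU

From T_eq⁴ = L(1−A)/(16πσd²): d = √[L(1−A)/(16πσT_eq⁴)].
d = √[2.83×10²⁵ × 0.80 / (16π × 5.67×10⁻⁸ × (251)⁴)] = 4.47×10¹⁰ m = 0.299 AU.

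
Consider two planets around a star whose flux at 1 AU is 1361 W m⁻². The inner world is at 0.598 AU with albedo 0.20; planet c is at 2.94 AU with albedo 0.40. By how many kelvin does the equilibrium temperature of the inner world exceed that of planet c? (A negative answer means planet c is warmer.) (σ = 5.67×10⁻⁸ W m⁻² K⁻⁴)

ΔT ≈ 197.5 K

T_eq = [S₀(1−A)/(4σd²)]^(1/4), so T ∝ (1−A)^(1/4) / √d.
T₁ = [1361×0.80/(4×5.67×10⁻⁸×0.598²)]^(1/4) = 340.39 K.
T₂ = [1361×0.60/(4×5.67×10⁻⁸×2.94²)]^(1/4) = 142.86 K.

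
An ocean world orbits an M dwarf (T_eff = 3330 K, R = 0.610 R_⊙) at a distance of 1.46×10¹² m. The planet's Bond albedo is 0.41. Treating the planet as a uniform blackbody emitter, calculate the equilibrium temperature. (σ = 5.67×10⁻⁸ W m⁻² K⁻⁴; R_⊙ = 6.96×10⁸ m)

T_eq ≈ 35.2 K

R_⋆ = 0.610 × 6.96×10⁸ = 4.25×10⁸ m.
L = 4πR_⋆²σT_⋆⁴ = 4π(4.25×10⁸)² × 5.67×10⁻⁸ × (3330)⁴ = 1.58×10²⁵ W.
S = L/(4πd²) = 0.590 W m⁻².
Energy balance: absorbed = emitted ⇒ πR²·S(1−A) = 4πR²·σT_eq⁴, so T_eq⁴ = S(1−A)/(4σ).
T_eq = [0.590 × 0.59 / (4 × 5.67×10⁻⁸)]^(1/4) = (1.53×10⁶)^(1/4) = 35.2 K.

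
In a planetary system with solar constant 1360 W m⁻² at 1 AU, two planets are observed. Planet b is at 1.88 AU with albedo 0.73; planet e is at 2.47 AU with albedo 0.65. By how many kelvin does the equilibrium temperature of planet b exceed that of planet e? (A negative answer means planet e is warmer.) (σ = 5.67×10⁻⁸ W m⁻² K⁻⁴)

T_eq = [S₀(1−A)/(4σd²)]^(1/4), so T ∝ (1−A)^(1/4) / √d.
T₁ = [1360×0.27/(4×5.67×10⁻⁸×1.88²)]^(1/4) = 146.30 K.
T₂ = [1360×0.35/(4×5.67×10⁻⁸×2.47²)]^(1/4) = 136.19 K.

ΔT ≈ 10.1 K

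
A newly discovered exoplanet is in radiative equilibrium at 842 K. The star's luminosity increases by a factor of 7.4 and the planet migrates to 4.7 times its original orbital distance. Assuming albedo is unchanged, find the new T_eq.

T_eq ∝ L^(1/4) · d^(−1/2).
T′ = 842 × 7.4^(1/4) / 4.7^(1/2) = 641 K.

T_eq ≈ 641 K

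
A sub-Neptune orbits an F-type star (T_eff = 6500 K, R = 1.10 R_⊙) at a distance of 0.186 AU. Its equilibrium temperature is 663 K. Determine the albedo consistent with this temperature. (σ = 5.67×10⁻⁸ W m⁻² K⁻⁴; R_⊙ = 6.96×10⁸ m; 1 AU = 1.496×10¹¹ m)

R_⋆ = 1.10 × 6.96×10⁸ = 7.66×10⁸ m.
d = 0.186 AU = 2.78×10¹⁰ m.
L = 4πR_⋆²σT_⋆⁴ = 4π(7.66×10⁸)² × 5.67×10⁻⁸ × (6500)⁴ = 7.46×10²⁶ W.
S = L/(4πd²) = 7.66×10⁴ W m⁻².
From T_eq⁴ = S(1−A)/(4σ): 1−A = 4σT_eq⁴/S.
1−A = 4 × 5.67×10⁻⁸ × (663)⁴ / 7.66×10⁴ = 0.572.

A ≈ 0.43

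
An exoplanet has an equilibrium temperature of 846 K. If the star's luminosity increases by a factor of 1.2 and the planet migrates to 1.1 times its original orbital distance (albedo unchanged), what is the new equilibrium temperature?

T_eq ≈ 844 K

T_eq ∝ L^(1/4) · d^(−1/2).
T′ = 846 × 1.2^(1/4) / 1.1^(1/2) = 844 K.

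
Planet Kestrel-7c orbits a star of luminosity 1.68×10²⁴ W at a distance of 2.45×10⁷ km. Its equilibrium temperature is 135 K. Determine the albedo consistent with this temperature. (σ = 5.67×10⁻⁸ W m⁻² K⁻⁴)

d = 2.45×10⁷ km = 2.45×10¹⁰ m.
Flux: S = L/(4πd²) = 1.68×10²⁴/(4π×(2.45×10¹⁰)²) = 223 W m⁻².
From T_eq⁴ = S(1−A)/(4σ): 1−A = 4σT_eq⁴/S.
1−A = 4 × 5.67×10⁻⁸ × (135)⁴ / 223 = 0.338.

A ≈ 0.66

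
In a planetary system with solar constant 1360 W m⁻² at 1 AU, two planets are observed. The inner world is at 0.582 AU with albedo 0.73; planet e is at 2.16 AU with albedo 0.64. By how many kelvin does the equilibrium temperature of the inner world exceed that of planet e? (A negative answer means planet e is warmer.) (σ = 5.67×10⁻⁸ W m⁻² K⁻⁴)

ΔT ≈ 116.3 K

T_eq = [S₀(1−A)/(4σd²)]^(1/4), so T ∝ (1−A)^(1/4) / √d.
T₁ = [1360×0.27/(4×5.67×10⁻⁸×0.582²)]^(1/4) = 262.94 K.
T₂ = [1360×0.36/(4×5.67×10⁻⁸×2.16²)]^(1/4) = 146.66 K.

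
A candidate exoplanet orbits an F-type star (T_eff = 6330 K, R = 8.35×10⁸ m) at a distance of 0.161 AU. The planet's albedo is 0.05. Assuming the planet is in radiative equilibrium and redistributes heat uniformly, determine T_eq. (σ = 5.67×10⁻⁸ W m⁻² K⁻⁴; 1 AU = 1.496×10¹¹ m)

d = 0.161 AU = 2.41×10¹⁰ m.
L = 4πR_⋆²σT_⋆⁴ = 4π(8.35×10⁸)² × 5.67×10⁻⁸ × (6330)⁴ = 7.98×10²⁶ W.
S = L/(4πd²) = 1.09×10⁵ W m⁻².
Energy balance: absorbed = emitted ⇒ πR²·S(1−A) = 4πR²·σT_eq⁴, so T_eq⁴ = S(1−A)/(4σ).
T_eq = [1.09×10⁵ × 0.95 / (4 × 5.67×10⁻⁸)]^(1/4) = (4.58×10¹¹)^(1/4) = 823 K.

T_eq ≈ 823 K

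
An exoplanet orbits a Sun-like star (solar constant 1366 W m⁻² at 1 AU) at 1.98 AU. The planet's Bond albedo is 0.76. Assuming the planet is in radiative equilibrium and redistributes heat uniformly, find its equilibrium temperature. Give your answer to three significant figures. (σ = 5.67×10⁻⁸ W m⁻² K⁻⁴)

T_eq ≈ 139 K

Flux at 1.98 AU: S = 1366/1.98² = 348 W m⁻².
Energy balance: absorbed = emitted ⇒ πR²·S(1−A) = 4πR²·σT_eq⁴, so T_eq⁴ = S(1−A)/(4σ).
T_eq = [348 × 0.24 / (4 × 5.67×10⁻⁸)]^(1/4) = (3.69×10⁸)^(1/4) = 139 K.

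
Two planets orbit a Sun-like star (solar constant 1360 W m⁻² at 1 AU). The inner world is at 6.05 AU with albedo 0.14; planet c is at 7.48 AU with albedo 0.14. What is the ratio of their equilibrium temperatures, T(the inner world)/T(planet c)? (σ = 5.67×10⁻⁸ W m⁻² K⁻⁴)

T_eq = [S₀(1−A)/(4σd²)]^(1/4), so T ∝ (1−A)^(1/4) / √d.
T₁ = [1360×0.86/(4×5.67×10⁻⁸×6.05²)]^(1/4) = 108.95 K.
T₂ = [1360×0.86/(4×5.67×10⁻⁸×7.48²)]^(1/4) = 97.98 K.

T₁/T₂ ≈ 1.112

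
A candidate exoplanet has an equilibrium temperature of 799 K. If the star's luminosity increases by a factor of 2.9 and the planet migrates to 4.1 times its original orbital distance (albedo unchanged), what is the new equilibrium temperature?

T_eq ∝ L^(1/4) · d^(−1/2).
T′ = 799 × 2.9^(1/4) / 4.1^(1/2) = 515 K.

T_eq ≈ 515 K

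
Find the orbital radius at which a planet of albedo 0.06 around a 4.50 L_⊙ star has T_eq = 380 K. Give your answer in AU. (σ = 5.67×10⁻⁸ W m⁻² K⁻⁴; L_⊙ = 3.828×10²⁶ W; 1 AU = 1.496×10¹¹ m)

L = 4.50 × 3.828×10²⁶ = 1.72×10²⁷ W.
From T_eq⁴ = L(1−A)/(16πσd²): d = √[L(1−A)/(16πσT_eq⁴)].
d = √[1.72×10²⁷ × 0.94 / (16π × 5.67×10⁻⁸ × (380)⁴)] = 1.65×10¹¹ m = 1.10 AU.

d ≈ 1.10 AU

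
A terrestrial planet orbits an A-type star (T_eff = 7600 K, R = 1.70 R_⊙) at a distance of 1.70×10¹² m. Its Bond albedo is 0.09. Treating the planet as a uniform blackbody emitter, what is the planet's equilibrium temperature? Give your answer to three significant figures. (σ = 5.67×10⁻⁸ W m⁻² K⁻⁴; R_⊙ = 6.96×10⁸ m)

R_⋆ = 1.70 × 6.96×10⁸ = 1.18×10⁹ m.
L = 4πR_⋆²σT_⋆⁴ = 4π(1.18×10⁹)² × 5.67×10⁻⁸ × (7600)⁴ = 3.33×10²⁷ W.
S = L/(4πd²) = 91.6 W m⁻².
Energy balance: absorbed = emitted ⇒ πR²·S(1−A) = 4πR²·σT_eq⁴, so T_eq⁴ = S(1−A)/(4σ).
T_eq = [91.6 × 0.91 / (4 × 5.67×10⁻⁸)]^(1/4) = (3.68×10⁸)^(1/4) = 138 K.

T_eq ≈ 138 K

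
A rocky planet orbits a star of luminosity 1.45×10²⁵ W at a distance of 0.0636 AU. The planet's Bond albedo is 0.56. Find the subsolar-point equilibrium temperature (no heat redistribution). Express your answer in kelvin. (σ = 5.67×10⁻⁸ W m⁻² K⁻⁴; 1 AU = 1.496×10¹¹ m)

d = 0.0636 AU = 9.51×10⁹ m.
Flux: S = L/(4πd²) = 1.45×10²⁵/(4π×(9.51×10⁹)²) = 1.27×10⁴ W m⁻².
At the subsolar point the surface absorbs S(1−A) and emits σT⁴ per unit area — no factor of 4, since only the local patch is in balance.
T = [1.27×10⁴ × 0.44 / 5.67×10⁻⁸]^(1/4) = (9.89×10¹⁰)^(1/4) = 561 K.

T_ss ≈ 561 K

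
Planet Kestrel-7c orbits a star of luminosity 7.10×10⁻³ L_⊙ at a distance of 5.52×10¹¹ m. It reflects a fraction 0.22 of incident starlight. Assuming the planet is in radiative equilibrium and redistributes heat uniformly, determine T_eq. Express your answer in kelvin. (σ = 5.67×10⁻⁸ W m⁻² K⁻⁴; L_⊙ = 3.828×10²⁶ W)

L = 7.10×10⁻³ × 3.828×10²⁶ = 2.72×10²⁴ W.
Flux: S = L/(4πd²) = 2.72×10²⁴/(4π×(5.52×10¹¹)²) = 0.710 W m⁻².
Energy balance: absorbed = emitted ⇒ πR²·S(1−A) = 4πR²·σT_eq⁴, so T_eq⁴ = S(1−A)/(4σ).
T_eq = [0.710 × 0.78 / (4 × 5.67×10⁻⁸)]^(1/4) = (2.44×10⁶)^(1/4) = 39.5 K.

T_eq ≈ 39.5 K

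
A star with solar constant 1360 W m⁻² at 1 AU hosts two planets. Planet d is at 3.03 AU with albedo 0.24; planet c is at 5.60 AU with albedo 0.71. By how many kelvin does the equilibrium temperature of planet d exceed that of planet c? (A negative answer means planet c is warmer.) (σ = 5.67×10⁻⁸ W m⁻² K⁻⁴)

T_eq = [S₀(1−A)/(4σd²)]^(1/4), so T ∝ (1−A)^(1/4) / √d.
T₁ = [1360×0.76/(4×5.67×10⁻⁸×3.03²)]^(1/4) = 149.26 K.
T₂ = [1360×0.29/(4×5.67×10⁻⁸×5.60²)]^(1/4) = 86.29 K.

ΔT ≈ 63.0 K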